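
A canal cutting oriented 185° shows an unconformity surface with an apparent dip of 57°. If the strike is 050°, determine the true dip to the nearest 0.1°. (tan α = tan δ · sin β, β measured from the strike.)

The section is 45° from the strike.
tan δ = tan α / sin β = tan 57° / sin 45° = 1.5399 / 0.7071 = 2.1777
true dip = arctan 2.1777 = 65.34°

65.3°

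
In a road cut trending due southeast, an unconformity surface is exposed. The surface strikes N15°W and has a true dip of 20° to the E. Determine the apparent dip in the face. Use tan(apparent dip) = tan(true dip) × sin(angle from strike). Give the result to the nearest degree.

The strike is N15°W and the section trends due southeast; the acute angle between them is β = 30°.
tan α = tan 20° × sin 30° = 0.3640 × 0.5000 = 0.1820
apparent dip = arctan 0.1820 = 10.31°

10°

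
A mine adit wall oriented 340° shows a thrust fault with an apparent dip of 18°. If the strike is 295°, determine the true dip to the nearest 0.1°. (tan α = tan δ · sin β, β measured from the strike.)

β = acute angle between strike 295° and section 340° = 45°.
tan(true dip) = tan 18° / sin 45° = 0.4595
δ = arctan(0.4595) = 24.68°

24.7°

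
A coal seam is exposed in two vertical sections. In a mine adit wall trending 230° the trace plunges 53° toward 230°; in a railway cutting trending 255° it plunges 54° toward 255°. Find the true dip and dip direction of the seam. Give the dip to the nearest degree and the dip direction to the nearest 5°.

Each apparent-dip line lies in the plane. As unit vectors (x east, y north, z up), v₁ plunges 53°→230° and v₂ plunges 54°→255°.
n = v₁ × v₂ = (-0.191, -0.080, 0.149) (taken with n_z > 0).
True dip = arccos(n_z / |n|) = arccos(0.5842) = 54.3°.
Dip direction = atan2(-0.191, -0.080) = 247° (azimuth of n's horizontal projection).

true dip 54°, dip direction 245°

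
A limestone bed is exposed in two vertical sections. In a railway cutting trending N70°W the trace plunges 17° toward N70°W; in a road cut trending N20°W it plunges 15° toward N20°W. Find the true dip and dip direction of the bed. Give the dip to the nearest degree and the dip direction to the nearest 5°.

true dip 18°, dip direction 305°

The two traces are lines in the plane: v₁ = (sin 290°·cos 17°, cos 290°·cos 17°, −sin 17°), v₂ = (sin 340°·cos 15°, cos 340°·cos 15°, −sin 15°).
Cross product v₁ × v₂ gives the pole to the plane: n ∝ (-0.181, 0.136, 0.708).
Dip δ = arctan(|n_h|/n_z) = arctan(0.226/0.708) = 17.7°.
Dip direction = azimuth of (n_x, n_y) = atan2(-0.181, 0.136) = 307°.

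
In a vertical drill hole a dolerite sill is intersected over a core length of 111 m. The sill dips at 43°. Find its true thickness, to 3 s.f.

True thickness t = h · cos(dip) = 111 × cos 43°
t = 111 × 0.7314 = 81.180 m

81.2 m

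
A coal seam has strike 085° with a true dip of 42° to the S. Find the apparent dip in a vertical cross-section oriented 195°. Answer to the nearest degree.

40°

The section lies 70° from the strike.
tan α = tan 42° × sin 70° = 0.9004 × 0.9397 = 0.8461
apparent dip = arctan 0.8461 = 40.23°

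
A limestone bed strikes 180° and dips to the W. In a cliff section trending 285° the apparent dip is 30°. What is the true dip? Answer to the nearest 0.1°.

30.9°

The section is 75° from the strike.
tan δ = tan α / sin β = tan 30° / sin 75° = 0.5774 / 0.9659 = 0.5977
δ = arctan(0.5977) = 30.87°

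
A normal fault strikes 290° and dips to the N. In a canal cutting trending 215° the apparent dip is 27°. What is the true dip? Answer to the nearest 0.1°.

27.8°

β = acute angle between strike 290° and section 215° = 75°.
tan(true dip) = tan 27° / sin 75° = 0.5275
δ = arctan(0.5275) = 27.81°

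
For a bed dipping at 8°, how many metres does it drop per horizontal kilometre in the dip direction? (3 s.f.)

drop per km = 1000 × tan 8° = 1000 × 0.1405

141 m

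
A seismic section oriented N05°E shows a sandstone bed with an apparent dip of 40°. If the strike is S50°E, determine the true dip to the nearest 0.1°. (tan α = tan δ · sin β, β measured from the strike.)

β = acute angle between strike S50°E and section N05°E = 55°.
tan(true dip) = tan 40° / sin 55° = 1.0244
true dip = arctan 1.0244 = 45.69°

45.7°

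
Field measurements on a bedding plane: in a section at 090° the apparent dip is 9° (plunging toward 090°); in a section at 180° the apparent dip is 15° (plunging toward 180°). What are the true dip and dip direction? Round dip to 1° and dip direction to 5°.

The two traces are lines in the plane: v₁ = (sin 90°·cos 9°, cos 90°·cos 9°, −sin 9°), v₂ = (sin 180°·cos 15°, cos 180°·cos 15°, −sin 15°).
The plane normal is n = v₁ × v₂ ∝ (0.151, -0.256, 0.954).
True dip = arccos(n_z / |n|) = arccos(0.9548) = 17.3°.
Dip direction = atan2(0.151, -0.256) = 149° (azimuth of n's horizontal projection).

true dip 17°, dip direction 150°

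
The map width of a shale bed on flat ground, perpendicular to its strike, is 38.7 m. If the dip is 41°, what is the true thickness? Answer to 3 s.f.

25.4 m

True thickness t = w · sin(dip) = 38.7 × sin 41°
t = 38.7 × 0.6561 = 25.389 m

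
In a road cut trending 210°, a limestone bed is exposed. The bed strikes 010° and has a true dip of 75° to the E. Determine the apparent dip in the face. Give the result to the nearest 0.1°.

51.9°

Angle between strike (010°) and section (210°): β = 20°.
tan(apparent dip) = tan 75° · sin 20° = 1.2764
apparent dip = arctan 1.2764 = 51.92°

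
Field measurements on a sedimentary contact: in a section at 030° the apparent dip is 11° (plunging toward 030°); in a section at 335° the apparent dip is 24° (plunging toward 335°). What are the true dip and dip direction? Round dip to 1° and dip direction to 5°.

Represent each trace as a vector plunging at its apparent dip toward its trend (east-north-up frame): v₁ = (0.491, 0.850, -0.191), v₂ = (-0.386, 0.828, -0.407).
Cross product v₁ × v₂ gives the pole to the plane: n ∝ (-0.188, 0.273, 0.735).
Dip δ = arctan(|n_h|/n_z) = arctan(0.332/0.735) = 24.3°.
Dip direction = atan2(-0.188, 0.273) = 326° (azimuth of n's horizontal projection).

true dip 24°, dip direction 325°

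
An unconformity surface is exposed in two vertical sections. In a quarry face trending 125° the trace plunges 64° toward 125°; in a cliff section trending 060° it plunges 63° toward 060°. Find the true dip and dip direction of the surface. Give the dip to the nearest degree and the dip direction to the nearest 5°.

Each apparent-dip line lies in the plane. As unit vectors (x east, y north, z up), v₁ plunges 64°→125° and v₂ plunges 63°→060°.
The plane normal is n = v₁ × v₂ ∝ (0.428, -0.033, 0.180).
tan δ = √(n_x²+n_y²)/n_z = 0.429/0.180, so δ = 67.2°.
Dip direction = azimuth of (n_x, n_y) = atan2(0.428, -0.033) = 94°.

true dip 67°, dip direction 095°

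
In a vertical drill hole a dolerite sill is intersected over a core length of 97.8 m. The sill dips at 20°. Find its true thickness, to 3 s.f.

True thickness t = h · cos(dip) = 97.8 × cos 20°
t = 97.8 × 0.9397 = 91.902 m

91.9 m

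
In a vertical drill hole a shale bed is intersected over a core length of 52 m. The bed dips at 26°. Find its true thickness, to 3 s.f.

True thickness t = h · cos(dip) = 52 × cos 26°
t = 52 × 0.8988 = 46.737 m

46.7 m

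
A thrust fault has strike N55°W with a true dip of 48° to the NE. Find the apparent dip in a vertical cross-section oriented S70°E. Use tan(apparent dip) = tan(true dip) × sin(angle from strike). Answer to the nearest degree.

16°

Angle between strike (N55°W) and section (S70°E): β = 15°.
tan α = tan 48° × sin 15° = 1.1106 × 0.2588 = 0.2874
apparent dip = arctan 0.2874 = 16.04°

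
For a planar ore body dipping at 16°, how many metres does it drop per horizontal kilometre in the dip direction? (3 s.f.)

287 m

drop per km = 1000 × tan 16° = 1000 × 0.2867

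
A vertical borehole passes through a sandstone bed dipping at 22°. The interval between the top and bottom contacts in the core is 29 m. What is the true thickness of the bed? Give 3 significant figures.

True thickness t = h · cos(dip) = 29 × cos 22°
t = 29 × 0.9272 = 26.888 m

26.9 m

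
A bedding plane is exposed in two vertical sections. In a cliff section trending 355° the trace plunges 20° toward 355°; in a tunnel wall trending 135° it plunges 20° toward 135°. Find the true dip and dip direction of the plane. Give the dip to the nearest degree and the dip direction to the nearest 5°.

The two traces are lines in the plane: v₁ = (sin 355°·cos 20°, cos 355°·cos 20°, −sin 20°), v₂ = (sin 135°·cos 20°, cos 135°·cos 20°, −sin 20°).
n = v₁ × v₂ = (0.547, 0.255, 0.568) (taken with n_z > 0).
tan δ = √(n_x²+n_y²)/n_z = 0.604/0.568, so δ = 46.8°.
Dip direction = azimuth of (n_x, n_y) = atan2(0.547, 0.255) = 65°.

true dip 47°, dip direction 065°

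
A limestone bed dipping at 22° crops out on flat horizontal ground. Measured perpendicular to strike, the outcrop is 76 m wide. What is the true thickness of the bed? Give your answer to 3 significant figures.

True thickness t = w · sin(dip) = 76 × sin 22°
t = 76 × 0.3746 = 28.470 m

28.5 m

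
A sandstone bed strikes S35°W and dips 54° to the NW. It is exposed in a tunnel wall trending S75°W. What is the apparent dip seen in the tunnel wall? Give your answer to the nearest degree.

41°

The strike is S35°W and the section trends S75°W; the acute angle between them is β = 40°.
tan(apparent dip) = tan 54° · sin 40° = 0.8847
α = arctan(0.8847) = 41.50°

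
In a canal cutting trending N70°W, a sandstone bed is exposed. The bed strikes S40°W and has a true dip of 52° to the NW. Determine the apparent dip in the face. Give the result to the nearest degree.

Angle between strike (S40°W) and section (N70°W): β = 70°.
tan α = tan 52° × sin 70° = 1.2799 × 0.9397 = 1.2028
apparent dip = arctan 1.2028 = 50.26°

50°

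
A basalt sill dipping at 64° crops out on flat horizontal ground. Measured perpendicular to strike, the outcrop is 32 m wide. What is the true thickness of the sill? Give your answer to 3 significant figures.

28.8 m

True thickness t = w · sin(dip) = 32 × sin 64°
t = 32 × 0.8988 = 28.761 m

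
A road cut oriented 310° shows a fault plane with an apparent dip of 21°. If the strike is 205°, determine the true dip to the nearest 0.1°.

The section is 75° from the strike.
tan(true dip) = tan 21° / sin 75° = 0.3974
true dip = arctan 0.3974 = 21.67°

21.7°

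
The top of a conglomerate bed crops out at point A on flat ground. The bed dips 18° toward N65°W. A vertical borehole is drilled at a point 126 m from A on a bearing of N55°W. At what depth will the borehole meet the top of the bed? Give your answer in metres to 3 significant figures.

The hole lies 10° from the dip direction, so the down-dip offset is 126 × cos 10° = 124.09 m.
Depth = down-dip offset × tan(dip) = 124.09 × tan 18° = 124.09 × 0.3249
Depth = 40.32 m

40.3 m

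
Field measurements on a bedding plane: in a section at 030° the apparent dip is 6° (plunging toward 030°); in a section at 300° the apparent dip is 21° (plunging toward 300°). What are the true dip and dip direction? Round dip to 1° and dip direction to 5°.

Represent each trace as a vector plunging at its apparent dip toward its trend (east-north-up frame): v₁ = (0.497, 0.861, -0.105), v₂ = (-0.809, 0.467, -0.358).
Cross product v₁ × v₂ gives the pole to the plane: n ∝ (-0.260, 0.263, 0.928).
True dip = arccos(n_z / |n|) = arccos(0.9291) = 21.7°.
Dip direction = atan2(-0.260, 0.263) = 315° (azimuth of n's horizontal projection).

true dip 22°, dip direction 315°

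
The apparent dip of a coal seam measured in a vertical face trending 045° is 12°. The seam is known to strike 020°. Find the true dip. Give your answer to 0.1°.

26.7°

β = acute angle between strike 020° and section 045° = 25°.
tan δ = tan α / sin β = tan 12° / sin 25° = 0.2126 / 0.4226 = 0.5030
δ = arctan(0.5030) = 26.70°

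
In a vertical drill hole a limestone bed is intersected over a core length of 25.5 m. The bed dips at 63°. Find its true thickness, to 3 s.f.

True thickness t = h · cos(dip) = 25.5 × cos 63°
t = 25.5 × 0.4540 = 11.577 m

11.6 m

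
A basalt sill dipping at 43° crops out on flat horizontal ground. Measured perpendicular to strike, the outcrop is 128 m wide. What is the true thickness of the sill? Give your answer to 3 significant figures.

True thickness t = w · sin(dip) = 128 × sin 43°
t = 128 × 0.6820 = 87.296 m

87.3 m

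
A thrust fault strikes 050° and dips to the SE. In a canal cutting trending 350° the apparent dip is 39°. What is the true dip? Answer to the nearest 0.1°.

The section is 60° from the strike.
tan δ = tan α / sin β = tan 39° / sin 60° = 0.8098 / 0.8660 = 0.9351
true dip = arctan 0.9351 = 43.08°

43.1°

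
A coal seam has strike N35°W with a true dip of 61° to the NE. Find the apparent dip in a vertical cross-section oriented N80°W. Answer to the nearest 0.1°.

The section lies 45° from the strike.
tan(apparent dip) = tan 61° · sin 45° = 1.2757
apparent dip = arctan 1.2757 = 51.91°

51.9°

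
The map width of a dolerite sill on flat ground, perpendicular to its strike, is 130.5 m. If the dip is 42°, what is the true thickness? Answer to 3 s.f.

True thickness t = w · sin(dip) = 130.5 × sin 42°
t = 130.5 × 0.6691 = 87.322 m

87.3 m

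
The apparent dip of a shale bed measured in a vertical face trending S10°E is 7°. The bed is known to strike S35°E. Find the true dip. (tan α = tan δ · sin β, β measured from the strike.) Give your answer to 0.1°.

The section is 25° from the strike.
tan(true dip) = tan 7° / sin 25° = 0.2905
true dip = arctan 0.2905 = 16.20°

16.2°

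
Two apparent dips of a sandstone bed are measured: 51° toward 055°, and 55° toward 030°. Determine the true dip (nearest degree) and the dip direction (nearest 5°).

true dip 55°, dip direction 025°

Represent each trace as a vector plunging at its apparent dip toward its trend (east-north-up frame): v₁ = (0.516, 0.361, -0.777), v₂ = (0.287, 0.497, -0.819).
The plane normal is n = v₁ × v₂ ∝ (0.090, 0.199, 0.153).
tan δ = √(n_x²+n_y²)/n_z = 0.219/0.153, so δ = 55.1°.
Dip direction = atan2(0.090, 0.199) = 24° (azimuth of n's horizontal projection).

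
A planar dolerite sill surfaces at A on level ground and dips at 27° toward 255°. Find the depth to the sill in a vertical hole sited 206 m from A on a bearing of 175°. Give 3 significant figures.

The hole lies 80° from the dip direction, so the down-dip offset is 206 × cos 80° = 35.77 m.
Depth = down-dip offset × tan(dip) = 35.77 × tan 27° = 35.77 × 0.5095
Depth = 18.23 m

18.2 m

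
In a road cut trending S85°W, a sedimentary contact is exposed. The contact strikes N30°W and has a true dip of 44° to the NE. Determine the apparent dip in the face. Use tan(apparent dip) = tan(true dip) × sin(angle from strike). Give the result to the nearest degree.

41°

The section lies 65° from the strike.
tan α = tan 44° × sin 65° = 0.9657 × 0.9063 = 0.8752
α = arctan(0.8752) = 41.19°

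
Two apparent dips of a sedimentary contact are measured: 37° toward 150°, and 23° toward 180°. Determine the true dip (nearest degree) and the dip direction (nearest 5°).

The two traces are lines in the plane: v₁ = (sin 150°·cos 37°, cos 150°·cos 37°, −sin 37°), v₂ = (sin 180°·cos 23°, cos 180°·cos 23°, −sin 23°).
n = v₁ × v₂ = (0.284, -0.156, 0.368) (taken with n_z > 0).
True dip = arccos(n_z / |n|) = arccos(0.7504) = 41.4°.
Dip direction = azimuth of (n_x, n_y) = atan2(0.284, -0.156) = 119°.

true dip 41°, dip direction 120°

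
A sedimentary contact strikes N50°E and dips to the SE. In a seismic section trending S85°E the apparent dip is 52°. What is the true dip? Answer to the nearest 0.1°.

61.1°

The section is 45° from the strike.
tan(true dip) = tan 52° / sin 45° = 1.8101
δ = arctan(1.8101) = 61.08°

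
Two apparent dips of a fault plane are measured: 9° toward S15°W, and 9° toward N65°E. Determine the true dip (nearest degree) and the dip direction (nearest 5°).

Each apparent-dip line lies in the plane. As unit vectors (x east, y north, z up), v₁ plunges 9°→S15°W and v₂ plunges 9°→N65°E.
n = v₁ × v₂ = (0.215, -0.180, 0.747) (taken with n_z > 0).
True dip = arccos(n_z / |n|) = arccos(0.9364) = 20.5°.
The horizontal component of n points toward azimuth atan2(n_x, n_y) = 130°, the dip direction.

true dip 21°, dip direction 130°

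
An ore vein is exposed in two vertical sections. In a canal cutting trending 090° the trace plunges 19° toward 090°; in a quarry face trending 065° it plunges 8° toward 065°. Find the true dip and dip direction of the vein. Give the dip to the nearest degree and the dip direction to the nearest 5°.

true dip 28°, dip direction 140°

The two traces are lines in the plane: v₁ = (sin 90°·cos 19°, cos 90°·cos 19°, −sin 19°), v₂ = (sin 65°·cos 8°, cos 65°·cos 8°, −sin 8°).
n = v₁ × v₂ = (0.136, -0.161, 0.396) (taken with n_z > 0).
tan δ = √(n_x²+n_y²)/n_z = 0.211/0.396, so δ = 28.0°.
Dip direction = atan2(0.136, -0.161) = 140° (azimuth of n's horizontal projection).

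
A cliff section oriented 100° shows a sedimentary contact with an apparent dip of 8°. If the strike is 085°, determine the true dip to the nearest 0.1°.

β = acute angle between strike 085° and section 100° = 15°.
tan δ = tan α / sin β = tan 8° / sin 15° = 0.1405 / 0.2588 = 0.5430
δ = arctan(0.5430) = 28.50°

28.5°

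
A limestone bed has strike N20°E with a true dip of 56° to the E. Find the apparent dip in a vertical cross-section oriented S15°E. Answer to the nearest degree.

40°

Angle between strike (N20°E) and section (S15°E): β = 35°.
tan α = tan 56° × sin 35° = 1.4826 × 0.5736 = 0.8504
apparent dip = arctan 0.8504 = 40.38°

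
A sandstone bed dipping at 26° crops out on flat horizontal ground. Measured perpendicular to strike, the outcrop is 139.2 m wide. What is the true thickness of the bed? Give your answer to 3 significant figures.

61.0 m

True thickness t = w · sin(dip) = 139.2 × sin 26°
t = 139.2 × 0.4384 = 61.021 m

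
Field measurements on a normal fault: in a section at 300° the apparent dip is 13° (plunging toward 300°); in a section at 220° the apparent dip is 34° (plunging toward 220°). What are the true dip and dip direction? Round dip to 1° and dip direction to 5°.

true dip 34°, dip direction 230°

The two traces are lines in the plane: v₁ = (sin 300°·cos 13°, cos 300°·cos 13°, −sin 13°), v₂ = (sin 220°·cos 34°, cos 220°·cos 34°, −sin 34°).
The plane normal is n = v₁ × v₂ ∝ (-0.415, -0.352, 0.796).
tan δ = √(n_x²+n_y²)/n_z = 0.544/0.796, so δ = 34.4°.
Dip direction = atan2(-0.415, -0.352) = 230° (azimuth of n's horizontal projection).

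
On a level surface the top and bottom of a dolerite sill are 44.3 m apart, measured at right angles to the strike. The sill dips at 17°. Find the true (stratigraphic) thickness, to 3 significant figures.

13.0 m

True thickness t = w · sin(dip) = 44.3 × sin 17°
t = 44.3 × 0.2924 = 12.952 m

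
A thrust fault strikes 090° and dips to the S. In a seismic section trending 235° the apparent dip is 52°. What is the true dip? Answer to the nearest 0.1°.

β = acute angle between strike 090° and section 235° = 35°.
tan(true dip) = tan 52° / sin 35° = 2.2315
δ = arctan(2.2315) = 65.86°

65.9°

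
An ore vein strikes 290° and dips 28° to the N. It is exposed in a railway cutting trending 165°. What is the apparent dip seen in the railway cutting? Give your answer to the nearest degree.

The section lies 55° from the strike.
tan(apparent dip) = tan 28° · sin 55° = 0.4356
α = arctan(0.4356) = 23.54°

24°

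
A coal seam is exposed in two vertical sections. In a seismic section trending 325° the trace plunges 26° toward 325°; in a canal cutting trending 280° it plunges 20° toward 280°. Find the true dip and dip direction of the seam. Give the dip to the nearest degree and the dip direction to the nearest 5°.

The two traces are lines in the plane: v₁ = (sin 325°·cos 26°, cos 325°·cos 26°, −sin 26°), v₂ = (sin 280°·cos 20°, cos 280°·cos 20°, −sin 20°).
n = v₁ × v₂ = (-0.180, 0.229, 0.597) (taken with n_z > 0).
tan δ = √(n_x²+n_y²)/n_z = 0.292/0.597, so δ = 26.0°.
The horizontal component of n points toward azimuth atan2(n_x, n_y) = 322°, the dip direction.

true dip 26°, dip direction 320°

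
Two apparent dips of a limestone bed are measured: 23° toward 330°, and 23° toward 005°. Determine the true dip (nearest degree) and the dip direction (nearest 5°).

Each apparent-dip line lies in the plane. As unit vectors (x east, y north, z up), v₁ plunges 23°→330° and v₂ plunges 23°→005°.
The plane normal is n = v₁ × v₂ ∝ (-0.047, 0.211, 0.486).
Dip δ = arctan(|n_h|/n_z) = arctan(0.216/0.486) = 24.0°.
The horizontal component of n points toward azimuth atan2(n_x, n_y) = 348°, the dip direction.

true dip 24°, dip direction 350°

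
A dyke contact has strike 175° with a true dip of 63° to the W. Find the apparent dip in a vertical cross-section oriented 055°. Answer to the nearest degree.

The strike is 175° and the section trends 055°; the acute angle between them is β = 60°.
tan α = tan 63° × sin 60° = 1.9626 × 0.8660 = 1.6997
α = arctan(1.6997) = 59.53°

60°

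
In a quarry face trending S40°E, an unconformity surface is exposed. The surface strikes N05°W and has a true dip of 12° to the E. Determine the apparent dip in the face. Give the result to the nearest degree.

7°

The strike is N05°W and the section trends S40°E; the acute angle between them is β = 35°.
tan α = tan 12° × sin 35° = 0.2126 × 0.5736 = 0.1219
α = arctan(0.1219) = 6.95°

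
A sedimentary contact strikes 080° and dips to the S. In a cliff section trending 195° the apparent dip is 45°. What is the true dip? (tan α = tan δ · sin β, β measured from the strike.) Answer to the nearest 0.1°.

β = acute angle between strike 080° and section 195° = 65°.
tan(true dip) = tan 45° / sin 65° = 1.1034
true dip = arctan 1.1034 = 47.81°

47.8°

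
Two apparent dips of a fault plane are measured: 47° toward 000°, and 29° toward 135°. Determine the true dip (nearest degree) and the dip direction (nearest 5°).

The two traces are lines in the plane: v₁ = (sin 0°·cos 47°, cos 0°·cos 47°, −sin 47°), v₂ = (sin 135°·cos 29°, cos 135°·cos 29°, −sin 29°).
The plane normal is n = v₁ × v₂ ∝ (0.783, 0.452, 0.422).
True dip = arccos(n_z / |n|) = arccos(0.4227) = 65.0°.
Dip direction = atan2(0.783, 0.452) = 60° (azimuth of n's horizontal projection).

true dip 65°, dip direction 060°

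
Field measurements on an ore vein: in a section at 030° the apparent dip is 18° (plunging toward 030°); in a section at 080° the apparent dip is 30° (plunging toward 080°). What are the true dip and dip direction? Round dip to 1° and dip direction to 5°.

Each apparent-dip line lies in the plane. As unit vectors (x east, y north, z up), v₁ plunges 18°→030° and v₂ plunges 30°→080°.
n = v₁ × v₂ = (0.365, 0.026, 0.631) (taken with n_z > 0).
Dip δ = arctan(|n_h|/n_z) = arctan(0.366/0.631) = 30.1°.
Dip direction = atan2(0.365, 0.026) = 86° (azimuth of n's horizontal projection).

true dip 30°, dip direction 085°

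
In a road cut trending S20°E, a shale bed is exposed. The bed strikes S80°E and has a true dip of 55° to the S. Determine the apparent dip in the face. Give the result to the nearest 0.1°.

51.0°

Angle between strike (S80°E) and section (S20°E): β = 60°.
tan α = tan 55° × sin 60° = 1.4281 × 0.8660 = 1.2368
α = arctan(1.2368) = 51.04°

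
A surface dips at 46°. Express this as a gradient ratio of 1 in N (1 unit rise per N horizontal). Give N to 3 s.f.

1 : N means tan θ = 1/N, so N = 1/tan 46° = 1/1.0355

1 in 0.966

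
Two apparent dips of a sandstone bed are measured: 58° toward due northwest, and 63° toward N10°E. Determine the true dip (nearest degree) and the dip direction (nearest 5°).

The two traces are lines in the plane: v₁ = (sin 315°·cos 58°, cos 315°·cos 58°, −sin 58°), v₂ = (sin 10°·cos 63°, cos 10°·cos 63°, −sin 63°).
Cross product v₁ × v₂ gives the pole to the plane: n ∝ (-0.045, 0.401, 0.197).
tan δ = √(n_x²+n_y²)/n_z = 0.403/0.197, so δ = 64.0°.
Dip direction = atan2(-0.045, 0.401) = 354° (azimuth of n's horizontal projection).

true dip 64°, dip direction 355°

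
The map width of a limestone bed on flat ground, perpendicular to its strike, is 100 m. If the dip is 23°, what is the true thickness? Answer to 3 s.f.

39.1 m

True thickness t = w · sin(dip) = 100 × sin 23°
t = 100 × 0.3907 = 39.073 m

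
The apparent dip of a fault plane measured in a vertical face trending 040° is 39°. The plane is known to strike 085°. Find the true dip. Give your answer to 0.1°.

48.9°

β = acute angle between strike 085° and section 040° = 45°.
tan δ = tan α / sin β = tan 39° / sin 45° = 0.8098 / 0.7071 = 1.1452
δ = arctan(1.1452) = 48.87°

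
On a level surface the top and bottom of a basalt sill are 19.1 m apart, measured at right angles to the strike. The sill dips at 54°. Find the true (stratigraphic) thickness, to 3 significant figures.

True thickness t = w · sin(dip) = 19.1 × sin 54°
t = 19.1 × 0.8090 = 15.452 m

15.5 m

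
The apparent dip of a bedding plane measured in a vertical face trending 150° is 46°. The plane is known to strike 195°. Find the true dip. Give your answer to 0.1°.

55.7°

β = acute angle between strike 195° and section 150° = 45°.
tan δ = tan α / sin β = tan 46° / sin 45° = 1.0355 / 0.7071 = 1.4645
δ = arctan(1.4645) = 55.67°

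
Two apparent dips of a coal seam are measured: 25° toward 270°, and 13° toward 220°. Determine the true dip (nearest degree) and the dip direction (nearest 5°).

Each apparent-dip line lies in the plane. As unit vectors (x east, y north, z up), v₁ plunges 25°→270° and v₂ plunges 13°→220°.
n = v₁ × v₂ = (-0.315, 0.061, 0.676) (taken with n_z > 0).
tan δ = √(n_x²+n_y²)/n_z = 0.321/0.676, so δ = 25.4°.
The horizontal component of n points toward azimuth atan2(n_x, n_y) = 281°, the dip direction.

true dip 25°, dip direction 280°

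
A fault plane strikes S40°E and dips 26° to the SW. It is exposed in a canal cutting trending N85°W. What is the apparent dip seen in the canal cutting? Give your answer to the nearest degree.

19°

The strike is S40°E and the section trends N85°W; the acute angle between them is β = 45°.
tan(apparent dip) = tan 26° · sin 45° = 0.3449
apparent dip = arctan 0.3449 = 19.03°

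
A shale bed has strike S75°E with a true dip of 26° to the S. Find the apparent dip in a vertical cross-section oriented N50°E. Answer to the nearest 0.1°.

21.8°

Angle between strike (S75°E) and section (N50°E): β = 55°.
tan(apparent dip) = tan 26° · sin 55° = 0.3995
α = arctan(0.3995) = 21.78°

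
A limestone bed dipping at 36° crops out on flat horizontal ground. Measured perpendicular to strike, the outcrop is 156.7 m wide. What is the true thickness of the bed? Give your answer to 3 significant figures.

True thickness t = w · sin(dip) = 156.7 × sin 36°
t = 156.7 × 0.5878 = 92.106 m

92.1 m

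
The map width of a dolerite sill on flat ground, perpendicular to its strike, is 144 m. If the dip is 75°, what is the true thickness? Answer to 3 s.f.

True thickness t = w · sin(dip) = 144 × sin 75°
t = 144 × 0.9659 = 139.093 m

139 m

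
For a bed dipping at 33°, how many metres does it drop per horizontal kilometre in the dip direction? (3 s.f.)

649 m

drop per km = 1000 × tan 33° = 1000 × 0.6494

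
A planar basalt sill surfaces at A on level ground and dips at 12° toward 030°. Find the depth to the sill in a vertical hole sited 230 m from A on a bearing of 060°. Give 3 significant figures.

The hole lies 30° from the dip direction, so the down-dip offset is 230 × cos 30° = 199.19 m.
Depth = down-dip offset × tan(dip) = 199.19 × tan 12° = 199.19 × 0.2126
Depth = 42.34 m

42.3 m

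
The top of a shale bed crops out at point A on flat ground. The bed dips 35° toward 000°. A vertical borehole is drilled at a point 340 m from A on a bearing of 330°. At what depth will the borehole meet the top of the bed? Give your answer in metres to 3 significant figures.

The hole lies 30° from the dip direction, so the down-dip offset is 340 × cos 30° = 294.45 m.
Depth = down-dip offset × tan(dip) = 294.45 × tan 35° = 294.45 × 0.7002
Depth = 206.18 m

206 m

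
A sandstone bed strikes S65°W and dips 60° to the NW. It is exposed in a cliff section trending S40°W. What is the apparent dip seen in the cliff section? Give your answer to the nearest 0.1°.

The section lies 25° from the strike.
tan α = tan 60° × sin 25° = 1.7321 × 0.4226 = 0.7320
α = arctan(0.7320) = 36.20°

36.2°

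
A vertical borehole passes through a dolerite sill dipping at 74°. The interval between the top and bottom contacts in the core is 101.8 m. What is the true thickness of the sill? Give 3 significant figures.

True thickness t = h · cos(dip) = 101.8 × cos 74°
t = 101.8 × 0.2756 = 28.060 m

28.1 m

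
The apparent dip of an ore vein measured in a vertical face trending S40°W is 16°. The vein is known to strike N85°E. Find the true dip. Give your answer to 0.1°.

β = acute angle between strike N85°E and section S40°W = 45°.
tan(true dip) = tan 16° / sin 45° = 0.4055
true dip = arctan 0.4055 = 22.07°

22.1°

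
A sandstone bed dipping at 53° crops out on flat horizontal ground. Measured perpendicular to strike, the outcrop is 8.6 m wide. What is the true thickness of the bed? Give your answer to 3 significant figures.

6.87 m

True thickness t = w · sin(dip) = 8.6 × sin 53°
t = 8.6 × 0.7986 = 6.868 m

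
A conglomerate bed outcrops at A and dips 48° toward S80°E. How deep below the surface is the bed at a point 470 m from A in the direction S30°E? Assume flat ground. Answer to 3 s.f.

The hole lies 50° from the dip direction, so the down-dip offset is 470 × cos 50° = 302.11 m.
Depth = down-dip offset × tan(dip) = 302.11 × tan 48° = 302.11 × 1.1106
Depth = 335.53 m

336 m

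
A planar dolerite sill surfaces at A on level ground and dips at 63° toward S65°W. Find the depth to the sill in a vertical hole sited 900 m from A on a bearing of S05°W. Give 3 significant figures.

The hole lies 60° from the dip direction, so the down-dip offset is 900 × cos 60° = 450.00 m.
Depth = down-dip offset × tan(dip) = 450.00 × tan 63° = 450.00 × 1.9626
Depth = 883.17 m

883 m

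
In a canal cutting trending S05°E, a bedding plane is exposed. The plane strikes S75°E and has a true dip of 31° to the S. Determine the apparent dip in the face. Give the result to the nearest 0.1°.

29.5°

Angle between strike (S75°E) and section (S05°E): β = 70°.
tan α = tan 31° × sin 70° = 0.6009 × 0.9397 = 0.5646
apparent dip = arctan 0.5646 = 29.45°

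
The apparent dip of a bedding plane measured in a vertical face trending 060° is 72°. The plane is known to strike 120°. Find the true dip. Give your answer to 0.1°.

β = acute angle between strike 120° and section 060° = 60°.
tan δ = tan α / sin β = tan 72° / sin 60° = 3.0777 / 0.8660 = 3.5538
true dip = arctan 3.5538 = 74.28°

74.3°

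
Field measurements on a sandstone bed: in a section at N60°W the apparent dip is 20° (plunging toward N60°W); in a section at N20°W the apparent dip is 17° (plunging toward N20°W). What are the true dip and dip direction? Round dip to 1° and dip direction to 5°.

true dip 20°, dip direction 305°

Each apparent-dip line lies in the plane. As unit vectors (x east, y north, z up), v₁ plunges 20°→N60°W and v₂ plunges 17°→N20°W.
The plane normal is n = v₁ × v₂ ∝ (-0.170, 0.126, 0.578).
tan δ = √(n_x²+n_y²)/n_z = 0.212/0.578, so δ = 20.1°.
The horizontal component of n points toward azimuth atan2(n_x, n_y) = 307°, the dip direction.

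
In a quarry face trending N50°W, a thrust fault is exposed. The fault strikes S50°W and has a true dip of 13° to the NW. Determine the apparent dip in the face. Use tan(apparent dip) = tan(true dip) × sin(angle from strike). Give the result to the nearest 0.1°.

The section lies 80° from the strike.
tan(apparent dip) = tan 13° · sin 80° = 0.2274
apparent dip = arctan 0.2274 = 12.81°

12.8°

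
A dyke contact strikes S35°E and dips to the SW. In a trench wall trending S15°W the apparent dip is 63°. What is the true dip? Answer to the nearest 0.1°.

68.7°

β = acute angle between strike S35°E and section S15°W = 50°.
tan δ = tan α / sin β = tan 63° / sin 50° = 1.9626 / 0.7660 = 2.5620
δ = arctan(2.5620) = 68.68°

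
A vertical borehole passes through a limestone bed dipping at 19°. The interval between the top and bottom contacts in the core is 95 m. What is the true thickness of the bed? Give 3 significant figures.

89.8 m

True thickness t = h · cos(dip) = 95 × cos 19°
t = 95 × 0.9455 = 89.824 m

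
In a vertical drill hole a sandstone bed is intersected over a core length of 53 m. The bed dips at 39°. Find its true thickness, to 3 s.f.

41.2 m

True thickness t = h · cos(dip) = 53 × cos 39°
t = 53 × 0.7771 = 41.189 m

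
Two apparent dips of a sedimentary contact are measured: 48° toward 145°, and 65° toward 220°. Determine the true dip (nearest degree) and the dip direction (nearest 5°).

Each apparent-dip line lies in the plane. As unit vectors (x east, y north, z up), v₁ plunges 48°→145° and v₂ plunges 65°→220°.
n = v₁ × v₂ = (-0.256, -0.550, 0.273) (taken with n_z > 0).
True dip = arccos(n_z / |n|) = arccos(0.4107) = 65.8°.
Dip direction = azimuth of (n_x, n_y) = atan2(-0.256, -0.550) = 205°.

true dip 66°, dip direction 205°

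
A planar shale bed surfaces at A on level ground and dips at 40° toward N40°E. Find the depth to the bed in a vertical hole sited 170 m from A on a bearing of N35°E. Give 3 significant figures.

The hole lies 5° from the dip direction, so the down-dip offset is 170 × cos 5° = 169.35 m.
Depth = down-dip offset × tan(dip) = 169.35 × tan 40° = 169.35 × 0.8391
Depth = 142.10 m

142 m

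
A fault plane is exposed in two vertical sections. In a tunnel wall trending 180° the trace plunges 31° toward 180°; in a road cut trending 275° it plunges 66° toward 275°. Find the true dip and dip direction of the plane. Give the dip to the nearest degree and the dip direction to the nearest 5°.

true dip 67°, dip direction 255°

The two traces are lines in the plane: v₁ = (sin 180°·cos 31°, cos 180°·cos 31°, −sin 31°), v₂ = (sin 275°·cos 66°, cos 275°·cos 66°, −sin 66°).
Cross product v₁ × v₂ gives the pole to the plane: n ∝ (-0.801, -0.209, 0.347).
tan δ = √(n_x²+n_y²)/n_z = 0.828/0.347, so δ = 67.2°.
Dip direction = atan2(-0.801, -0.209) = 255° (azimuth of n's horizontal projection).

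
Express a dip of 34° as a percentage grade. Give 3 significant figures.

67.5%

grade % = 100 × tan 34° = 100 × 0.6745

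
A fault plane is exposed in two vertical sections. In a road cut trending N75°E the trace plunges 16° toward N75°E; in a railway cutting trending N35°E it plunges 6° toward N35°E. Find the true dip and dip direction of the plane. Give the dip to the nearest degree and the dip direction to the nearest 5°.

true dip 19°, dip direction 105°

The two traces are lines in the plane: v₁ = (sin 75°·cos 16°, cos 75°·cos 16°, −sin 16°), v₂ = (sin 35°·cos 6°, cos 35°·cos 6°, −sin 6°).
The plane normal is n = v₁ × v₂ ∝ (0.199, -0.060, 0.615).
tan δ = √(n_x²+n_y²)/n_z = 0.207/0.615, so δ = 18.7°.
Dip direction = atan2(0.199, -0.060) = 107° (azimuth of n's horizontal projection).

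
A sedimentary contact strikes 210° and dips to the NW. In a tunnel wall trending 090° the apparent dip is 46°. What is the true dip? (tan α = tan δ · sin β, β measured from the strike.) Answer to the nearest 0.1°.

The section is 60° from the strike.
tan(true dip) = tan 46° / sin 60° = 1.1957
δ = arctan(1.1957) = 50.09°

50.1°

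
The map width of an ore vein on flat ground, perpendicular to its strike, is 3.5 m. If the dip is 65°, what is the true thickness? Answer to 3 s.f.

3.17 m

True thickness t = w · sin(dip) = 3.5 × sin 65°
t = 3.5 × 0.9063 = 3.172 m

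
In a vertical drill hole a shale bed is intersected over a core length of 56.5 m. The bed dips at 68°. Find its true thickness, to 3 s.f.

21.2 m

True thickness t = h · cos(dip) = 56.5 × cos 68°
t = 56.5 × 0.3746 = 21.165 m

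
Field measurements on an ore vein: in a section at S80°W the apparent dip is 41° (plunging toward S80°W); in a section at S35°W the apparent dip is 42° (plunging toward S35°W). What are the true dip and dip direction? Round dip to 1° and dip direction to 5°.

true dip 44°, dip direction 235°

The two traces are lines in the plane: v₁ = (sin 260°·cos 41°, cos 260°·cos 41°, −sin 41°), v₂ = (sin 215°·cos 42°, cos 215°·cos 42°, −sin 42°).
Cross product v₁ × v₂ gives the pole to the plane: n ∝ (-0.312, -0.218, 0.397).
Dip δ = arctan(|n_h|/n_z) = arctan(0.380/0.397) = 43.8°.
Dip direction = atan2(-0.312, -0.218) = 235° (azimuth of n's horizontal projection).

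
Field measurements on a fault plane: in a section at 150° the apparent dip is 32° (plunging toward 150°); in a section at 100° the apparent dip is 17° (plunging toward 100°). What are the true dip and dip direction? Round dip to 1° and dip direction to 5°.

Each apparent-dip line lies in the plane. As unit vectors (x east, y north, z up), v₁ plunges 32°→150° and v₂ plunges 17°→100°.
The plane normal is n = v₁ × v₂ ∝ (0.127, -0.375, 0.621).
True dip = arccos(n_z / |n|) = arccos(0.8433) = 32.5°.
Dip direction = azimuth of (n_x, n_y) = atan2(0.127, -0.375) = 161°.

true dip 33°, dip direction 160°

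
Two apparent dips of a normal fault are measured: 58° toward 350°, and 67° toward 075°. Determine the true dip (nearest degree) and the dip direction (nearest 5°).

Represent each trace as a vector plunging at its apparent dip toward its trend (east-north-up frame): v₁ = (-0.092, 0.522, -0.848), v₂ = (0.377, 0.101, -0.921).
The plane normal is n = v₁ × v₂ ∝ (0.395, 0.405, 0.206).
Dip δ = arctan(|n_h|/n_z) = arctan(0.565/0.206) = 70.0°.
Dip direction = azimuth of (n_x, n_y) = atan2(0.395, 0.405) = 44°.

true dip 70°, dip direction 045°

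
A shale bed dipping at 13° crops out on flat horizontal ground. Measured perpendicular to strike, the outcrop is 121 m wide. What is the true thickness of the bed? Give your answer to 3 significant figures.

27.2 m

True thickness t = w · sin(dip) = 121 × sin 13°
t = 121 × 0.2250 = 27.219 m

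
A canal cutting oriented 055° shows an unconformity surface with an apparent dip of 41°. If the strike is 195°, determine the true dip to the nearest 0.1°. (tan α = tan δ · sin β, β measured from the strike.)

53.5°

The section is 40° from the strike.
tan(true dip) = tan 41° / sin 40° = 1.3524
true dip = arctan 1.3524 = 53.52°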